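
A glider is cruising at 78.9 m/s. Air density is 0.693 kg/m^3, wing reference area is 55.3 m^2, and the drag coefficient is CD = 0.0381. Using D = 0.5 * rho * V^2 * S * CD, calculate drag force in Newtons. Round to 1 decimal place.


Step 1: Dynamic pressure q = 0.5 * 0.693 * 78.9^2 = 2157.0353 Pa
Step 2: Drag D = q * S * CD = 2157.0353 * 55.3 * 0.0381
Step 3: D = 4544.7 N

4544.7


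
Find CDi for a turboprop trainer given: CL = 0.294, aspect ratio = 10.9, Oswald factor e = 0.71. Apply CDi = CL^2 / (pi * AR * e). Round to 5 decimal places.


Step 1: CL^2 = 0.294^2 = 0.086436
Step 2: pi * AR * e = 3.14159 * 10.9 * 0.71 = 24.312786
Step 3: CDi = 0.086436 / 24.312786 = 0.00356

0.00356


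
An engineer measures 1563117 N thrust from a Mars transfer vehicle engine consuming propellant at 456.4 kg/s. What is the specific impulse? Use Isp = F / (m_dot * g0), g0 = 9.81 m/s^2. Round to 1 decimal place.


Step 1: m_dot * g0 = 456.4 * 9.81 = 4477.28
Step 2: Isp = 1563117 / 4477.28 = 349.1 s

349.1


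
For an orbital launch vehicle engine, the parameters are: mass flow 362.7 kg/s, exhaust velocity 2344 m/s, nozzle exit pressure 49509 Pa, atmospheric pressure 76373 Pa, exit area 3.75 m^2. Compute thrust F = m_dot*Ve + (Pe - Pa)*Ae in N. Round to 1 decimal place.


Step 1: Momentum thrust = m_dot * Ve = 362.7 * 2344 = 850168.8 N
Step 2: Pressure thrust = (Pe - Pa) * Ae = (49509 - 76373) * 3.75 = -100740.00 N
Step 3: Total thrust F = 850168.8 + -100740.00 = 749428.8 N

749428.8


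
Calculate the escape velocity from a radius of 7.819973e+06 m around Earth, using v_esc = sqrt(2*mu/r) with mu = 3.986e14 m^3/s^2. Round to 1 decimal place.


Step 1: 2*mu/r = 2 * 3.986e14 / 7.819973e+06 = 101944085.9962
Step 2: v_esc = sqrt(101944085.9962) = 10096.7 m/s

10096.7


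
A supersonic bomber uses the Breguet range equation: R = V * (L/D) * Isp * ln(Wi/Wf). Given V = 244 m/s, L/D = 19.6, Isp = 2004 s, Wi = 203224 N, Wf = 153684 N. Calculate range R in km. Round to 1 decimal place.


Step 1: Coefficient = V * (L/D) * Isp = 244 * 19.6 * 2004 = 9583929.6 m
Step 2: Wi/Wf = 203224 / 153684 = 1.32235
Step 3: ln(1.32235) = 0.27941
Step 4: R = 9583929.6 * 0.27941 = 2677848.4 m = 2677.8 km

2677.8


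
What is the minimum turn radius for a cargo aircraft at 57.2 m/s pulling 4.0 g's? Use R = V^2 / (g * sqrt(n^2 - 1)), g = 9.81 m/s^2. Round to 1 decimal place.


Step 1: V^2 = 57.2^2 = 3271.84
Step 2: n^2 - 1 = 4.0^2 - 1 = 15.0
Step 3: sqrt(15.0) = 3.872983
Step 4: R = 3271.84 / (9.81 * 3.872983) = 86.1 m

86.1


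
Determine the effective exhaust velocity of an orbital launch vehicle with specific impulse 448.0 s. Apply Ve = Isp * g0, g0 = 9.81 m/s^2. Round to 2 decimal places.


Step 1: Ve = Isp * g0 = 448.0 * 9.81
Step 2: Ve = 4394.88 m/s

4394.88


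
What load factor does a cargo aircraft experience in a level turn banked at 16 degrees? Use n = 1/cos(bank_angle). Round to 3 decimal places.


Step 1: Convert 16 degrees to radians = 0.279253
Step 2: cos(16 deg) = 0.961262
Step 3: n = 1 / 0.961262 = 1.040

1.040


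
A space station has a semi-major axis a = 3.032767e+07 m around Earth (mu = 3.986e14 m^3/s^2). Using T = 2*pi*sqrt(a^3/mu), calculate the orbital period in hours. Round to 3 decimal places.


Step 1: a^3 / mu = 2.789441e+22 / 3.986e14 = 6.998095e+07
Step 2: sqrt(6.998095e+07) = 8365.4618 s
Step 3: T = 2*pi * 8365.4618 = 52561.75 s
Step 4: T in hours = 52561.75 / 3600 = 14.600 hours

14.600


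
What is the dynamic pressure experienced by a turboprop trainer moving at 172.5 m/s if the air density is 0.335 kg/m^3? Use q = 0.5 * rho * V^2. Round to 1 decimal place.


Step 1: V^2 = 172.5^2 = 29756.25
Step 2: q = 0.5 * 0.335 * 29756.25
Step 3: q = 4984.2 Pa

4984.2


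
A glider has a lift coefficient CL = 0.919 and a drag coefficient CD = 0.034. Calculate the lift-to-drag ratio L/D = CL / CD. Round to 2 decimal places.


Step 1: L/D = CL / CD = 0.919 / 0.034
Step 2: L/D = 27.03

27.03


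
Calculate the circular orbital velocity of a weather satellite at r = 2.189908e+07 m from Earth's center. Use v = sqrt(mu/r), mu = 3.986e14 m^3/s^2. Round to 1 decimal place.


Step 1: mu / r = 3.986e14 / 2.189908e+07 = 18201677.8787
Step 2: v = sqrt(18201677.8787) = 4266.3 m/s

4266.3


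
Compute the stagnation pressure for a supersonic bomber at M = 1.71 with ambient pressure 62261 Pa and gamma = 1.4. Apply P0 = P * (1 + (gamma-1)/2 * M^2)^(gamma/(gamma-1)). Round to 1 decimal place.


Step 1: (gamma-1)/2 * M^2 = 0.2 * 2.9241 = 0.58482
Step 2: 1 + 0.58482 = 1.58482
Step 3: Exponent gamma/(gamma-1) = 3.5
Step 4: P0 = 62261 * 1.58482^3.5 = 311993.7 Pa

311993.7


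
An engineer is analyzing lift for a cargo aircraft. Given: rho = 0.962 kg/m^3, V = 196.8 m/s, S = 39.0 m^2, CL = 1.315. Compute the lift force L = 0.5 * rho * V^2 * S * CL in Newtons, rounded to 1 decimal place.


Step 1: Calculate dynamic pressure q = 0.5 * 0.962 * 196.8^2 = 0.5 * 0.962 * 38730.24 = 18629.2454 Pa
Step 2: Multiply by wing area and lift coefficient: L = 18629.2454 * 39.0 * 1.315
Step 3: L = 726540.5722 * 1.315 = 955400.9 N

955400.9


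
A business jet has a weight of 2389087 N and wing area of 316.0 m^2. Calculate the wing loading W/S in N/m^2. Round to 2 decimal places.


Step 1: Wing loading = W / S = 2389087 / 316.0
Step 2: Wing loading = 7560.40 N/m^2

7560.40


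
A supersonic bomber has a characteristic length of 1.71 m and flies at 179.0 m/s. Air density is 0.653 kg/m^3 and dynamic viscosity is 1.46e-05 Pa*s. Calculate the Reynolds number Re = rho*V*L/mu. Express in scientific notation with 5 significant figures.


Step 1: Numerator = rho * V * L = 0.653 * 179.0 * 1.71 = 199.87677
Step 2: Re = 199.87677 / 1.46e-05
Step 3: Re = 1.3690e+07

1.3690e+07


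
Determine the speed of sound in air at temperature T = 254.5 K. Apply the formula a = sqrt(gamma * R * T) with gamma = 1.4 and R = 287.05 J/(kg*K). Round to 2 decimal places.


Step 1: gamma * R * T = 1.4 * 287.05 * 254.5 = 102275.915
Step 2: a = sqrt(102275.915) = 319.81 m/s

319.81


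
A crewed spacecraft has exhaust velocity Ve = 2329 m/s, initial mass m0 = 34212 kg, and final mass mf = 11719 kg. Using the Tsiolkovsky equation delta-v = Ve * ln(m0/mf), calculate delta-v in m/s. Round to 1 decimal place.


Step 1: Mass ratio m0/mf = 34212 / 11719 = 2.919362
Step 2: ln(2.919362) = 1.071365
Step 3: delta-v = 2329 * 1.071365 = 2495.2 m/s

2495.2


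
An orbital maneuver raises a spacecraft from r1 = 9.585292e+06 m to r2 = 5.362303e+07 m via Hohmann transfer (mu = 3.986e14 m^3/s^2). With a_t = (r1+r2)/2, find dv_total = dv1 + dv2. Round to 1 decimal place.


Step 1: Transfer semi-major axis a_t = (9.585292e+06 + 5.362303e+07) / 2 = 3.160416e+07 m
Step 2: v1 (circular at r1) = sqrt(mu/r1) = 6448.61 m/s
Step 3: v_t1 = sqrt(mu*(2/r1 - 1/a_t)) = 8399.81 m/s
Step 4: dv1 = |8399.81 - 6448.61| = 1951.2 m/s
Step 5: v2 (circular at r2) = 2726.42 m/s, v_t2 = 1501.49 m/s
Step 6: dv2 = |2726.42 - 1501.49| = 1224.93 m/s
Step 7: Total delta-v = 1951.2 + 1224.93 = 3176.1 m/s

3176.1


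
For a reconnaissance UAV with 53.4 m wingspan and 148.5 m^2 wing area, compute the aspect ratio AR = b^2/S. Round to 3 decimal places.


Step 1: b^2 = 53.4^2 = 2851.56
Step 2: AR = 2851.56 / 148.5 = 19.202

19.202


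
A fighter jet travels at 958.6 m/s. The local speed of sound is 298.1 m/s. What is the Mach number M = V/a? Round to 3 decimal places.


Step 1: M = V / a = 958.6 / 298.1
Step 2: M = 3.216

3.216


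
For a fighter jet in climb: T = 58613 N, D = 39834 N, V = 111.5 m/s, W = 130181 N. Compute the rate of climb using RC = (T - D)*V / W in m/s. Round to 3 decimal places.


Step 1: Excess thrust = T - D = 58613 - 39834 = 18779 N
Step 2: Excess power = 18779 * 111.5 = 2093858.5 W
Step 3: RC = 2093858.5 / 130181 = 16.084 m/s

16.084


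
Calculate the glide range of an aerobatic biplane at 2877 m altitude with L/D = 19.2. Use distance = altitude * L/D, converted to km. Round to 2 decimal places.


Step 1: Glide distance = altitude * L/D = 2877 * 19.2 = 55238.4 m
Step 2: Convert to km: 55238.4 / 1000 = 55.24 km

55.24


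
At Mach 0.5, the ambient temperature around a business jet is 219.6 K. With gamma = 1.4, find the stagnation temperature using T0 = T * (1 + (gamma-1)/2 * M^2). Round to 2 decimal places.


Step 1: (gamma-1)/2 = 0.2
Step 2: M^2 = 0.25
Step 3: 1 + 0.2 * 0.25 = 1.05
Step 4: T0 = 219.6 * 1.05 = 230.58 K

230.58


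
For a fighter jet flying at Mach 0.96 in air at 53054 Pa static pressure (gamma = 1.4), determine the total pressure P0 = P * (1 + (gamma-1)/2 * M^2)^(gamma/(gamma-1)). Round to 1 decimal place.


Step 1: (gamma-1)/2 * M^2 = 0.2 * 0.9216 = 0.18432
Step 2: 1 + 0.18432 = 1.18432
Step 3: Exponent gamma/(gamma-1) = 3.5
Step 4: P0 = 53054 * 1.18432^3.5 = 95909.1 Pa

95909.1


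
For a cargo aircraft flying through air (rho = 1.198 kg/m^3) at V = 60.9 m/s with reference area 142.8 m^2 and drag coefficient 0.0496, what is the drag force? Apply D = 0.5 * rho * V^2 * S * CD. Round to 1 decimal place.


Step 1: Dynamic pressure q = 0.5 * 1.198 * 60.9^2 = 2221.5772 Pa
Step 2: Drag D = q * S * CD = 2221.5772 * 142.8 * 0.0496
Step 3: D = 15735.2 N

15735.2


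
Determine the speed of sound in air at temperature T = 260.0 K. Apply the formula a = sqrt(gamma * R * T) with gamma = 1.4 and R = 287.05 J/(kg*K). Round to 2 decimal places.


Step 1: gamma * R * T = 1.4 * 287.05 * 260.0 = 104486.2
Step 2: a = sqrt(104486.2) = 323.24 m/s

323.24


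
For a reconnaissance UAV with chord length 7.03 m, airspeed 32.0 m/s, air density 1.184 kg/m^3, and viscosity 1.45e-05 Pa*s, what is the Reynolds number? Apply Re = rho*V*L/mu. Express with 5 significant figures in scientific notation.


Step 1: Numerator = rho * V * L = 1.184 * 32.0 * 7.03 = 266.35264
Step 2: Re = 266.35264 / 1.45e-05
Step 3: Re = 1.8369e+07

1.8369e+07


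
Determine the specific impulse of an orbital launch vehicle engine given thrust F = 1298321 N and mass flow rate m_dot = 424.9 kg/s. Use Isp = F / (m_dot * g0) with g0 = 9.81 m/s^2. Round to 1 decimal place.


Step 1: m_dot * g0 = 424.9 * 9.81 = 4168.27
Step 2: Isp = 1298321 / 4168.27 = 311.5 s

311.5


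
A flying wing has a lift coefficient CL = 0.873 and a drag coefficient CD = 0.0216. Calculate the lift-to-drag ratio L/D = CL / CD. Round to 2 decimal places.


Step 1: L/D = CL / CD = 0.873 / 0.0216
Step 2: L/D = 40.42

40.42


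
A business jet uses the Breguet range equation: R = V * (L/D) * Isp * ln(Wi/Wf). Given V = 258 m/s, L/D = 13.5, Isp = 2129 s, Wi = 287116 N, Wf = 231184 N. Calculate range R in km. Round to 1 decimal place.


Step 1: Coefficient = V * (L/D) * Isp = 258 * 13.5 * 2129 = 7415307.0 m
Step 2: Wi/Wf = 287116 / 231184 = 1.241937
Step 3: ln(1.241937) = 0.216672
Step 4: R = 7415307.0 * 0.216672 = 1606692.3 m = 1606.7 km

1606.7


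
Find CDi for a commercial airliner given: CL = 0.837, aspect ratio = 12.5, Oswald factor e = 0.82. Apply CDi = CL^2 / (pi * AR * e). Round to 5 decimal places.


Step 1: CL^2 = 0.837^2 = 0.700569
Step 2: pi * AR * e = 3.14159 * 12.5 * 0.82 = 32.201325
Step 3: CDi = 0.700569 / 32.201325 = 0.02176

0.02176


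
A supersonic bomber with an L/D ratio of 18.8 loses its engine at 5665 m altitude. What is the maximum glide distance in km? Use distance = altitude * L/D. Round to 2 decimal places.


Step 1: Glide distance = altitude * L/D = 5665 * 18.8 = 106502.0 m
Step 2: Convert to km: 106502.0 / 1000 = 106.50 km

106.50


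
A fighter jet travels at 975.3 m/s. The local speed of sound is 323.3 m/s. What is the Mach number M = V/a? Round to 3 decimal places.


Step 1: M = V / a = 975.3 / 323.3
Step 2: M = 3.017

3.017


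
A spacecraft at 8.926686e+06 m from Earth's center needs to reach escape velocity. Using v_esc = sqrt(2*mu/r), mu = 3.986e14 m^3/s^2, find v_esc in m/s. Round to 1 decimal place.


Step 1: 2*mu/r = 2 * 3.986e14 / 8.926686e+06 = 89305258.4128
Step 2: v_esc = sqrt(89305258.4128) = 9450.1 m/s

9450.1


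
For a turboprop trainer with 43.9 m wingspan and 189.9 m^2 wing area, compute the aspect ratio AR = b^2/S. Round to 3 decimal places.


Step 1: b^2 = 43.9^2 = 1927.21
Step 2: AR = 1927.21 / 189.9 = 10.149

10.149


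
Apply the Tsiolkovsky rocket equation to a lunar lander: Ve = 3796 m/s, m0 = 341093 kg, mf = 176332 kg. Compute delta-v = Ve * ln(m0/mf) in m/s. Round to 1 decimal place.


Step 1: Mass ratio m0/mf = 341093 / 176332 = 1.934379
Step 2: ln(1.934379) = 0.659787
Step 3: delta-v = 3796 * 0.659787 = 2504.5 m/s

2504.5


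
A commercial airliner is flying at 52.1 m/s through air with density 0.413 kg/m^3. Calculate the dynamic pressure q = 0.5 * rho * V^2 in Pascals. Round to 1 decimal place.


Step 1: V^2 = 52.1^2 = 2714.41
Step 2: q = 0.5 * 0.413 * 2714.41
Step 3: q = 560.5 Pa

560.5


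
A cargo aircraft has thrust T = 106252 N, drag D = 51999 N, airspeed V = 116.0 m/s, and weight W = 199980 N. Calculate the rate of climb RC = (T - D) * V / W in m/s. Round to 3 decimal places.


Step 1: Excess thrust = T - D = 106252 - 51999 = 54253 N
Step 2: Excess power = 54253 * 116.0 = 6293348.0 W
Step 3: RC = 6293348.0 / 199980 = 31.470 m/s

31.470


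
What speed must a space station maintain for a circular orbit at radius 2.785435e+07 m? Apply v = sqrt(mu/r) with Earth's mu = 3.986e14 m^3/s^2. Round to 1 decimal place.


Step 1: mu / r = 3.986e14 / 2.785435e+07 = 14310152.6333
Step 2: v = sqrt(14310152.6333) = 3782.9 m/s

3782.9


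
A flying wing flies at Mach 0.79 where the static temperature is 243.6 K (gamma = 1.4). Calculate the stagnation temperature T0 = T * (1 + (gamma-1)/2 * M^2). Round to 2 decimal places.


Step 1: (gamma-1)/2 = 0.2
Step 2: M^2 = 0.6241
Step 3: 1 + 0.2 * 0.6241 = 1.12482
Step 4: T0 = 243.6 * 1.12482 = 274.01 K

274.01


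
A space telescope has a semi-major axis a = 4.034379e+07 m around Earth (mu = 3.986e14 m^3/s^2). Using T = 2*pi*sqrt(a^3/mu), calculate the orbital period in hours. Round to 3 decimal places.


Step 1: a^3 / mu = 6.566442e+22 / 3.986e14 = 1.647376e+08
Step 2: sqrt(1.647376e+08) = 12835.0154 s
Step 3: T = 2*pi * 12835.0154 = 80644.78 s
Step 4: T in hours = 80644.78 / 3600 = 22.401 hours

22.401


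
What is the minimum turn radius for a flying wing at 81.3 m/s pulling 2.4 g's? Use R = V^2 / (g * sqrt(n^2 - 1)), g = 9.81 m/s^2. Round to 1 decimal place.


Step 1: V^2 = 81.3^2 = 6609.69
Step 2: n^2 - 1 = 2.4^2 - 1 = 4.76
Step 3: sqrt(4.76) = 2.181742
Step 4: R = 6609.69 / (9.81 * 2.181742) = 308.8 m

308.8


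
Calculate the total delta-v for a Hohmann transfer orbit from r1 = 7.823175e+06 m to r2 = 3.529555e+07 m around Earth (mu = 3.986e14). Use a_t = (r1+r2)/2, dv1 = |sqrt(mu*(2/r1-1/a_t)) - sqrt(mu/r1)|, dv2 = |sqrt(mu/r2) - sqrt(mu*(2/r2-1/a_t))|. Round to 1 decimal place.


Step 1: Transfer semi-major axis a_t = (7.823175e+06 + 3.529555e+07) / 2 = 2.155936e+07 m
Step 2: v1 (circular at r1) = sqrt(mu/r1) = 7138.01 m/s
Step 3: v_t1 = sqrt(mu*(2/r1 - 1/a_t)) = 9133.12 m/s
Step 4: dv1 = |9133.12 - 7138.01| = 1995.11 m/s
Step 5: v2 (circular at r2) = 3360.54 m/s, v_t2 = 2024.33 m/s
Step 6: dv2 = |3360.54 - 2024.33| = 1336.2 m/s
Step 7: Total delta-v = 1995.11 + 1336.2 = 3331.3 m/s

3331.3


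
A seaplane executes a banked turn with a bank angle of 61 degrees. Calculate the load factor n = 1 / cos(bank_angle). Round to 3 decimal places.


Step 1: Convert 61 degrees to radians = 1.064651
Step 2: cos(61 deg) = 0.48481
Step 3: n = 1 / 0.48481 = 2.063

2.063


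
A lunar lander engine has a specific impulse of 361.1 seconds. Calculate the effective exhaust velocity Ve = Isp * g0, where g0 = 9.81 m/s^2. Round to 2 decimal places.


Step 1: Ve = Isp * g0 = 361.1 * 9.81
Step 2: Ve = 3542.39 m/s

3542.39


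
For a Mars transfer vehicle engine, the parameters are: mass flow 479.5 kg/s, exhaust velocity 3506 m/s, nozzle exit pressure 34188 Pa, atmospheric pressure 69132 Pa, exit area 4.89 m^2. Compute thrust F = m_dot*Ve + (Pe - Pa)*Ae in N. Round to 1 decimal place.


Step 1: Momentum thrust = m_dot * Ve = 479.5 * 3506 = 1681127.0 N
Step 2: Pressure thrust = (Pe - Pa) * Ae = (34188 - 69132) * 4.89 = -170876.16 N
Step 3: Total thrust F = 1681127.0 + -170876.16 = 1510250.8 N

1510250.8


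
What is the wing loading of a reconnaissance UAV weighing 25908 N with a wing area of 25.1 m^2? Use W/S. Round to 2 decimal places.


Step 1: Wing loading = W / S = 25908 / 25.1
Step 2: Wing loading = 1032.19 N/m^2

1032.19


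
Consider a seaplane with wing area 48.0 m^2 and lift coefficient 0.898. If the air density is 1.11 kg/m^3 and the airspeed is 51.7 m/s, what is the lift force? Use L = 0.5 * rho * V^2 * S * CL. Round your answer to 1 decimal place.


Step 1: Calculate dynamic pressure q = 0.5 * 1.11 * 51.7^2 = 0.5 * 1.11 * 2672.89 = 1483.454 Pa
Step 2: Multiply by wing area and lift coefficient: L = 1483.454 * 48.0 * 0.898
Step 3: L = 71205.7896 * 0.898 = 63942.8 N

63942.8


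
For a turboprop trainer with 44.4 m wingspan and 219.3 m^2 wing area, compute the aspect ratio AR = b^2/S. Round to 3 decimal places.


Step 1: b^2 = 44.4^2 = 1971.36
Step 2: AR = 1971.36 / 219.3 = 8.989

8.989


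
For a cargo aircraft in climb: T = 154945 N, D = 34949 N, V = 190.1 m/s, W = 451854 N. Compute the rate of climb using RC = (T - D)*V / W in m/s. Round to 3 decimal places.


Step 1: Excess thrust = T - D = 154945 - 34949 = 119996 N
Step 2: Excess power = 119996 * 190.1 = 22811239.6 W
Step 3: RC = 22811239.6 / 451854 = 50.484 m/s

50.484


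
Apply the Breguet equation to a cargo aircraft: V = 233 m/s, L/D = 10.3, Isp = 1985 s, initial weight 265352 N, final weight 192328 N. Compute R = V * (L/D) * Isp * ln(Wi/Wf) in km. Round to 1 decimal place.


Step 1: Coefficient = V * (L/D) * Isp = 233 * 10.3 * 1985 = 4763801.5 m
Step 2: Wi/Wf = 265352 / 192328 = 1.379685
Step 3: ln(1.379685) = 0.321855
Step 4: R = 4763801.5 * 0.321855 = 1533253.3 m = 1533.3 km

1533.3


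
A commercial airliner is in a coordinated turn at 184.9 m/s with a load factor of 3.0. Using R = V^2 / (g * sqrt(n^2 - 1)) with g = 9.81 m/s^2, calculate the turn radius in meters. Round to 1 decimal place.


Step 1: V^2 = 184.9^2 = 34188.01
Step 2: n^2 - 1 = 3.0^2 - 1 = 8.0
Step 3: sqrt(8.0) = 2.828427
Step 4: R = 34188.01 / (9.81 * 2.828427) = 1232.1 m

1232.1


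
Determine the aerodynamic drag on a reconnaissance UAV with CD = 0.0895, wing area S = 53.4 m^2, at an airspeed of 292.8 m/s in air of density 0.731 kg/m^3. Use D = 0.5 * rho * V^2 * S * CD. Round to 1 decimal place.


Step 1: Dynamic pressure q = 0.5 * 0.731 * 292.8^2 = 31334.9875 Pa
Step 2: Drag D = q * S * CD = 31334.9875 * 53.4 * 0.0895
Step 3: D = 149759.3 N

149759.3


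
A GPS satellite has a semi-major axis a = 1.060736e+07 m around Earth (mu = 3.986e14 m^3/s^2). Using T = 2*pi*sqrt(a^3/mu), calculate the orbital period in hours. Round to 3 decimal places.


Step 1: a^3 / mu = 1.193499e+21 / 3.986e14 = 2.994226e+06
Step 2: sqrt(2.994226e+06) = 1730.3833 s
Step 3: T = 2*pi * 1730.3833 = 10872.32 s
Step 4: T in hours = 10872.32 / 3600 = 3.020 hours

3.020


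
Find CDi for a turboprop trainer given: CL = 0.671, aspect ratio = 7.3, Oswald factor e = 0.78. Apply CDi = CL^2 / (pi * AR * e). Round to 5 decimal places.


Step 1: CL^2 = 0.671^2 = 0.450241
Step 2: pi * AR * e = 3.14159 * 7.3 * 0.78 = 17.888229
Step 3: CDi = 0.450241 / 17.888229 = 0.02517

0.02517


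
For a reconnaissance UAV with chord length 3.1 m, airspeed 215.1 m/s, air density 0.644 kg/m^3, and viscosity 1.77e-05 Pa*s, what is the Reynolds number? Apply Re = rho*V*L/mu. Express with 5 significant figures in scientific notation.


Step 1: Numerator = rho * V * L = 0.644 * 215.1 * 3.1 = 429.42564
Step 2: Re = 429.42564 / 1.77e-05
Step 3: Re = 2.4261e+07

2.4261e+07


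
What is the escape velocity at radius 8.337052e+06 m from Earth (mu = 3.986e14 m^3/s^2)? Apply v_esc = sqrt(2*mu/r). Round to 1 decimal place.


Step 1: 2*mu/r = 2 * 3.986e14 / 8.337052e+06 = 95621329.9377
Step 2: v_esc = sqrt(95621329.9377) = 9778.6 m/s

9778.6


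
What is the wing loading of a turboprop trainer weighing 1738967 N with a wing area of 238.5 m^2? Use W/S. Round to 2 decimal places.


Step 1: Wing loading = W / S = 1738967 / 238.5
Step 2: Wing loading = 7291.27 N/m^2

7291.27


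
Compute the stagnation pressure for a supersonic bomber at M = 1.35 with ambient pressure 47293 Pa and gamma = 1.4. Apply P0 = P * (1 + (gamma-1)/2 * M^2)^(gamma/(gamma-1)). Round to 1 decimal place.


Step 1: (gamma-1)/2 * M^2 = 0.2 * 1.8225 = 0.3645
Step 2: 1 + 0.3645 = 1.3645
Step 3: Exponent gamma/(gamma-1) = 3.5
Step 4: P0 = 47293 * 1.3645^3.5 = 140347.4 Pa

140347.4


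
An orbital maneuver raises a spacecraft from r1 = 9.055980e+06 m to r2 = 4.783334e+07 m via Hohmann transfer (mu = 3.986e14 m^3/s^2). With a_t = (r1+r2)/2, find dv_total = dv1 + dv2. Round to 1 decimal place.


Step 1: Transfer semi-major axis a_t = (9.055980e+06 + 4.783334e+07) / 2 = 2.844466e+07 m
Step 2: v1 (circular at r1) = sqrt(mu/r1) = 6634.39 m/s
Step 3: v_t1 = sqrt(mu*(2/r1 - 1/a_t)) = 8603.32 m/s
Step 4: dv1 = |8603.32 - 6634.39| = 1968.93 m/s
Step 5: v2 (circular at r2) = 2886.71 m/s, v_t2 = 1628.81 m/s
Step 6: dv2 = |2886.71 - 1628.81| = 1257.9 m/s
Step 7: Total delta-v = 1968.93 + 1257.9 = 3226.8 m/s

3226.8


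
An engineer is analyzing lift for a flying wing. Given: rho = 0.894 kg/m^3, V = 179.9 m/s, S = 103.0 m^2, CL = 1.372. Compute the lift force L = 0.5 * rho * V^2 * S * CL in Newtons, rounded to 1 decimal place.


Step 1: Calculate dynamic pressure q = 0.5 * 0.894 * 179.9^2 = 0.5 * 0.894 * 32364.01 = 14466.7125 Pa
Step 2: Multiply by wing area and lift coefficient: L = 14466.7125 * 103.0 * 1.372
Step 3: L = 1490071.3844 * 1.372 = 2044377.9 N

2044377.9


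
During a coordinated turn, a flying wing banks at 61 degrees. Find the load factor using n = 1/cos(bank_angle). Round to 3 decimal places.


Step 1: Convert 61 degrees to radians = 1.064651
Step 2: cos(61 deg) = 0.48481
Step 3: n = 1 / 0.48481 = 2.063

2.063


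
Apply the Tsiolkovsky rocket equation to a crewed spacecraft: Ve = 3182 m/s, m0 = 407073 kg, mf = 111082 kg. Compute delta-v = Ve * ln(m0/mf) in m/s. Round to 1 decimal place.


Step 1: Mass ratio m0/mf = 407073 / 111082 = 3.664617
Step 2: ln(3.664617) = 1.298724
Step 3: delta-v = 3182 * 1.298724 = 4132.5 m/s

4132.5


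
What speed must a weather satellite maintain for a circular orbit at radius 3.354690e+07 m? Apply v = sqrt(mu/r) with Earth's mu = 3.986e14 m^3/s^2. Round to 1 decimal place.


Step 1: mu / r = 3.986e14 / 3.354690e+07 = 11881872.8407
Step 2: v = sqrt(11881872.8407) = 3447.0 m/s

3447.0


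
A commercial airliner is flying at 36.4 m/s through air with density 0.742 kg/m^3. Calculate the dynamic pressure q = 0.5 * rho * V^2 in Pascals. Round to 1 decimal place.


Step 1: V^2 = 36.4^2 = 1324.96
Step 2: q = 0.5 * 0.742 * 1324.96
Step 3: q = 491.6 Pa

491.6


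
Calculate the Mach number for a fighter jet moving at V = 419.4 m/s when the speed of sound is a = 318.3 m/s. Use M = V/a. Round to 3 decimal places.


Step 1: M = V / a = 419.4 / 318.3
Step 2: M = 1.318

1.318


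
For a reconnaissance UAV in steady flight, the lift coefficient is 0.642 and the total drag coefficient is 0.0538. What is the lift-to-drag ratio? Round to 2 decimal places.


Step 1: L/D = CL / CD = 0.642 / 0.0538
Step 2: L/D = 11.93

11.93


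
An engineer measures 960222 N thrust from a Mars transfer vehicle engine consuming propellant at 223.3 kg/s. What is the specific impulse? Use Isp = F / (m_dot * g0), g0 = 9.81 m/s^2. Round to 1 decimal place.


Step 1: m_dot * g0 = 223.3 * 9.81 = 2190.57
Step 2: Isp = 960222 / 2190.57 = 438.3 s

438.3


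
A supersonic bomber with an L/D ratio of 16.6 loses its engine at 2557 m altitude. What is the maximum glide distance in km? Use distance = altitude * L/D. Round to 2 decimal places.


Step 1: Glide distance = altitude * L/D = 2557 * 16.6 = 42446.2 m
Step 2: Convert to km: 42446.2 / 1000 = 42.45 km

42.45


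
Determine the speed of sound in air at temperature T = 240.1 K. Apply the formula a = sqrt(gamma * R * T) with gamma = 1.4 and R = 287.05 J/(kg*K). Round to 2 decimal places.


Step 1: gamma * R * T = 1.4 * 287.05 * 240.1 = 96488.987
Step 2: a = sqrt(96488.987) = 310.63 m/s

310.63


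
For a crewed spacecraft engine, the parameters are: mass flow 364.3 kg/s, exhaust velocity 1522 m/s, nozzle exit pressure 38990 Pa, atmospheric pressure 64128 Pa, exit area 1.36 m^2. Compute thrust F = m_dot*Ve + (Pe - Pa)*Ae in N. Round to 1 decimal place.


Step 1: Momentum thrust = m_dot * Ve = 364.3 * 1522 = 554464.6 N
Step 2: Pressure thrust = (Pe - Pa) * Ae = (38990 - 64128) * 1.36 = -34187.68 N
Step 3: Total thrust F = 554464.6 + -34187.68 = 520276.9 N

520276.9


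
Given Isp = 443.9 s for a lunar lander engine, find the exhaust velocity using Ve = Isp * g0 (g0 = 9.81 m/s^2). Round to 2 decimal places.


Step 1: Ve = Isp * g0 = 443.9 * 9.81
Step 2: Ve = 4354.66 m/s

4354.66


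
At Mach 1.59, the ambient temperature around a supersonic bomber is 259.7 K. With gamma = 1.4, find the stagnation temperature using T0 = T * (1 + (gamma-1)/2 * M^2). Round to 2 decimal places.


Step 1: (gamma-1)/2 = 0.2
Step 2: M^2 = 2.5281
Step 3: 1 + 0.2 * 2.5281 = 1.50562
Step 4: T0 = 259.7 * 1.50562 = 391.01 K

391.01


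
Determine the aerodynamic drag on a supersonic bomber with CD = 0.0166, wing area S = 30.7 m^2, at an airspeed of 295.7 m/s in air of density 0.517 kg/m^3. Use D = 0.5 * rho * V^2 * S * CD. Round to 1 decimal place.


Step 1: Dynamic pressure q = 0.5 * 0.517 * 295.7^2 = 22602.8497 Pa
Step 2: Drag D = q * S * CD = 22602.8497 * 30.7 * 0.0166
Step 3: D = 11518.9 N

11518.9


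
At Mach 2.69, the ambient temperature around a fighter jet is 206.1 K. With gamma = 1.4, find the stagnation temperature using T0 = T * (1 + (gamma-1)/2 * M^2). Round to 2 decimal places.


Step 1: (gamma-1)/2 = 0.2
Step 2: M^2 = 7.2361
Step 3: 1 + 0.2 * 7.2361 = 2.44722
Step 4: T0 = 206.1 * 2.44722 = 504.37 K

504.37


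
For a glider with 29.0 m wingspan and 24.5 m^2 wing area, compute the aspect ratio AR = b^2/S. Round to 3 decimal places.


Step 1: b^2 = 29.0^2 = 841.0
Step 2: AR = 841.0 / 24.5 = 34.327

34.327


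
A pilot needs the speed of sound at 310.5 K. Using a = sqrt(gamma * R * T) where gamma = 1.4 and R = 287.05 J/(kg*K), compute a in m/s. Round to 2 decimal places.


Step 1: gamma * R * T = 1.4 * 287.05 * 310.5 = 124780.635
Step 2: a = sqrt(124780.635) = 353.24 m/s

353.24


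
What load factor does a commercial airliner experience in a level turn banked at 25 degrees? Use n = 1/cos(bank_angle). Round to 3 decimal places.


Step 1: Convert 25 degrees to radians = 0.436332
Step 2: cos(25 deg) = 0.906308
Step 3: n = 1 / 0.906308 = 1.103

1.103


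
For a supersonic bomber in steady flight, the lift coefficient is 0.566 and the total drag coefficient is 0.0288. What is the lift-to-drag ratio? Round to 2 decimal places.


Step 1: L/D = CL / CD = 0.566 / 0.0288
Step 2: L/D = 19.65

19.65


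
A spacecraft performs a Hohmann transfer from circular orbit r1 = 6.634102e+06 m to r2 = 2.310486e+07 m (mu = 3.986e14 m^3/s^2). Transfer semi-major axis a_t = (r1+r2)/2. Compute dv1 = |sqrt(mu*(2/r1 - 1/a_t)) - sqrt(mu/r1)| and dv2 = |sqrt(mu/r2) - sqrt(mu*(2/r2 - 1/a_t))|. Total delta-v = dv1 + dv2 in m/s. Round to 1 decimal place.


Step 1: Transfer semi-major axis a_t = (6.634102e+06 + 2.310486e+07) / 2 = 1.486948e+07 m
Step 2: v1 (circular at r1) = sqrt(mu/r1) = 7751.35 m/s
Step 3: v_t1 = sqrt(mu*(2/r1 - 1/a_t)) = 9662.32 m/s
Step 4: dv1 = |9662.32 - 7751.35| = 1910.96 m/s
Step 5: v2 (circular at r2) = 4153.53 m/s, v_t2 = 2774.34 m/s
Step 6: dv2 = |4153.53 - 2774.34| = 1379.18 m/s
Step 7: Total delta-v = 1910.96 + 1379.18 = 3290.1 m/s

3290.1


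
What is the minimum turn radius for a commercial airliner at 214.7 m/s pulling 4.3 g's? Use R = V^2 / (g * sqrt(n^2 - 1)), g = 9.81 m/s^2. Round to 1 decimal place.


Step 1: V^2 = 214.7^2 = 46096.09
Step 2: n^2 - 1 = 4.3^2 - 1 = 17.49
Step 3: sqrt(17.49) = 4.182105
Step 4: R = 46096.09 / (9.81 * 4.182105) = 1123.6 m

1123.6


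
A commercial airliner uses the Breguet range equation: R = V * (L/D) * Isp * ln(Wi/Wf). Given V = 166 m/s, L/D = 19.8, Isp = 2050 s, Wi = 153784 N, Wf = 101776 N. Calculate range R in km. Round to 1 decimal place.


Step 1: Coefficient = V * (L/D) * Isp = 166 * 19.8 * 2050 = 6737940.0 m
Step 2: Wi/Wf = 153784 / 101776 = 1.511005
Step 3: ln(1.511005) = 0.412775
Step 4: R = 6737940.0 * 0.412775 = 2781251.2 m = 2781.3 km

2781.3


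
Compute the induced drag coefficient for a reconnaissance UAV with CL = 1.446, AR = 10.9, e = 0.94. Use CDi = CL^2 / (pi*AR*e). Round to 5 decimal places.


Step 1: CL^2 = 1.446^2 = 2.090916
Step 2: pi * AR * e = 3.14159 * 10.9 * 0.94 = 32.188758
Step 3: CDi = 2.090916 / 32.188758 = 0.06496

0.06496


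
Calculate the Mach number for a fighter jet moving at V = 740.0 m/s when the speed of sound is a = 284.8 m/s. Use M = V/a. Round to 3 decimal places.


Step 1: M = V / a = 740.0 / 284.8
Step 2: M = 2.598

2.598


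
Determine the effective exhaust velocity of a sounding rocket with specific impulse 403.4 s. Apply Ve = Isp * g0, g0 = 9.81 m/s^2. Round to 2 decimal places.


Step 1: Ve = Isp * g0 = 403.4 * 9.81
Step 2: Ve = 3957.35 m/s

3957.35


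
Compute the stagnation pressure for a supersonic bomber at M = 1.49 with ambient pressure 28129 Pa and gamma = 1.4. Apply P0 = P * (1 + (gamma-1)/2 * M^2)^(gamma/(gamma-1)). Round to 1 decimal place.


Step 1: (gamma-1)/2 * M^2 = 0.2 * 2.2201 = 0.44402
Step 2: 1 + 0.44402 = 1.44402
Step 3: Exponent gamma/(gamma-1) = 3.5
Step 4: P0 = 28129 * 1.44402^3.5 = 101779.5 Pa

101779.5


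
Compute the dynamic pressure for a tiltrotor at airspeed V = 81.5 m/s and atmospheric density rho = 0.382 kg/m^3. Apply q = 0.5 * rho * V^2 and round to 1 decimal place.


Step 1: V^2 = 81.5^2 = 6642.25
Step 2: q = 0.5 * 0.382 * 6642.25
Step 3: q = 1268.7 Pa

1268.7


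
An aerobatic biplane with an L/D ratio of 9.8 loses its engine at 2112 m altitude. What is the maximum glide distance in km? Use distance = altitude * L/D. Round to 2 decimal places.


Step 1: Glide distance = altitude * L/D = 2112 * 9.8 = 20697.6 m
Step 2: Convert to km: 20697.6 / 1000 = 20.70 km

20.70


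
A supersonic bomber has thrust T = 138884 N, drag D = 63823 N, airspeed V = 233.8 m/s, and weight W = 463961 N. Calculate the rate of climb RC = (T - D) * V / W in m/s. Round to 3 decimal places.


Step 1: Excess thrust = T - D = 138884 - 63823 = 75061 N
Step 2: Excess power = 75061 * 233.8 = 17549261.8 W
Step 3: RC = 17549261.8 / 463961 = 37.825 m/s

37.825


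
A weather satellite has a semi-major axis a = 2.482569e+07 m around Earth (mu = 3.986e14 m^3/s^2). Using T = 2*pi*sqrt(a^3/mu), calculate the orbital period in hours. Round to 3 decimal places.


Step 1: a^3 / mu = 1.530044e+22 / 3.986e14 = 3.838545e+07
Step 2: sqrt(3.838545e+07) = 6195.5996 s
Step 3: T = 2*pi * 6195.5996 = 38928.1 s
Step 4: T in hours = 38928.1 / 3600 = 10.813 hours

10.813


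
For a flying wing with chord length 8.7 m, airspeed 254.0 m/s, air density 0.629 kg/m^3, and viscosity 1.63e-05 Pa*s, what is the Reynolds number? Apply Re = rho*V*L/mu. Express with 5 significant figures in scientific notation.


Step 1: Numerator = rho * V * L = 0.629 * 254.0 * 8.7 = 1389.9642
Step 2: Re = 1389.9642 / 1.63e-05
Step 3: Re = 8.5274e+07

8.5274e+07


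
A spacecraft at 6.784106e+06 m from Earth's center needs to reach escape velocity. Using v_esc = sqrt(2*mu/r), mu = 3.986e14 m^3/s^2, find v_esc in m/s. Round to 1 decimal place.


Step 1: 2*mu/r = 2 * 3.986e14 / 6.784106e+06 = 117509956.3598
Step 2: v_esc = sqrt(117509956.3598) = 10840.2 m/s

10840.2


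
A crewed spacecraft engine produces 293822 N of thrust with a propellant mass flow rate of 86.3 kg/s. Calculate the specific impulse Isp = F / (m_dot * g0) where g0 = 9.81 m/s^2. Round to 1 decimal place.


Step 1: m_dot * g0 = 86.3 * 9.81 = 846.6
Step 2: Isp = 293822 / 846.6 = 347.1 s

347.1


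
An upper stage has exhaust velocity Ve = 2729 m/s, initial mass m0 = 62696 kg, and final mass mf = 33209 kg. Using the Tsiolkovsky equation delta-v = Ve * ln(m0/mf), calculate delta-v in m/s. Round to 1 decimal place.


Step 1: Mass ratio m0/mf = 62696 / 33209 = 1.887922
Step 2: ln(1.887922) = 0.635477
Step 3: delta-v = 2729 * 0.635477 = 1734.2 m/s

1734.2


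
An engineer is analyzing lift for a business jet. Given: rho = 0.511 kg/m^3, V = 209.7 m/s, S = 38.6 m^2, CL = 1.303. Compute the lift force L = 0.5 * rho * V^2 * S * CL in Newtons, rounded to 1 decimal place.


Step 1: Calculate dynamic pressure q = 0.5 * 0.511 * 209.7^2 = 0.5 * 0.511 * 43974.09 = 11235.38 Pa
Step 2: Multiply by wing area and lift coefficient: L = 11235.38 * 38.6 * 1.303
Step 3: L = 433685.6678 * 1.303 = 565092.4 N

565092.4


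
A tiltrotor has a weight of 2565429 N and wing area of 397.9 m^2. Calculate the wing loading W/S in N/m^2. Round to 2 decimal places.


Step 1: Wing loading = W / S = 2565429 / 397.9
Step 2: Wing loading = 6447.42 N/m^2

6447.42


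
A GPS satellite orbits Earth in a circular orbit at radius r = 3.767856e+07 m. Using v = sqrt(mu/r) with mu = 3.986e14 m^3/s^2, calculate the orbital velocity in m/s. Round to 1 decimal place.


Step 1: mu / r = 3.986e14 / 3.767856e+07 = 10578960.5548
Step 2: v = sqrt(10578960.5548) = 3252.5 m/s

3252.5


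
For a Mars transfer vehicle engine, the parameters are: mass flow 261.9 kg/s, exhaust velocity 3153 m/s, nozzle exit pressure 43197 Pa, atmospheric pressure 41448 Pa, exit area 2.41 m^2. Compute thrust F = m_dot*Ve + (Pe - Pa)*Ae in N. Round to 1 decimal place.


Step 1: Momentum thrust = m_dot * Ve = 261.9 * 3153 = 825770.7 N
Step 2: Pressure thrust = (Pe - Pa) * Ae = (43197 - 41448) * 2.41 = 4215.09 N
Step 3: Total thrust F = 825770.7 + 4215.09 = 829985.8 N

829985.8


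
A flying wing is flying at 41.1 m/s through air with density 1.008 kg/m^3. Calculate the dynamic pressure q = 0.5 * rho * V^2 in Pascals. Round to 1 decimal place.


Step 1: V^2 = 41.1^2 = 1689.21
Step 2: q = 0.5 * 1.008 * 1689.21
Step 3: q = 851.4 Pa

851.4


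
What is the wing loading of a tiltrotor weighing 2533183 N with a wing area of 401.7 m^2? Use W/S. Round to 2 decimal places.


Step 1: Wing loading = W / S = 2533183 / 401.7
Step 2: Wing loading = 6306.16 N/m^2

6306.16


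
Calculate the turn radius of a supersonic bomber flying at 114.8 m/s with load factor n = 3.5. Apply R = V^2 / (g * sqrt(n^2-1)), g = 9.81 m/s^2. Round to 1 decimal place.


Step 1: V^2 = 114.8^2 = 13179.04
Step 2: n^2 - 1 = 3.5^2 - 1 = 11.25
Step 3: sqrt(11.25) = 3.354102
Step 4: R = 13179.04 / (9.81 * 3.354102) = 400.5 m

400.5


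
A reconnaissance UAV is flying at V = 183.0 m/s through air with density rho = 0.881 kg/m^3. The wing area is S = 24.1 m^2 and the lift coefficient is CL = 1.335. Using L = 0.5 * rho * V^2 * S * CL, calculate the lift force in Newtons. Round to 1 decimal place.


Step 1: Calculate dynamic pressure q = 0.5 * 0.881 * 183.0^2 = 0.5 * 0.881 * 33489.0 = 14751.9045 Pa
Step 2: Multiply by wing area and lift coefficient: L = 14751.9045 * 24.1 * 1.335
Step 3: L = 355520.8985 * 1.335 = 474620.4 N

474620.4


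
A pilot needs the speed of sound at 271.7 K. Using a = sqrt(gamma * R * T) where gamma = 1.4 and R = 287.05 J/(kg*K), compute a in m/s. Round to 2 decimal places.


Step 1: gamma * R * T = 1.4 * 287.05 * 271.7 = 109188.079
Step 2: a = sqrt(109188.079) = 330.44 m/s

330.44


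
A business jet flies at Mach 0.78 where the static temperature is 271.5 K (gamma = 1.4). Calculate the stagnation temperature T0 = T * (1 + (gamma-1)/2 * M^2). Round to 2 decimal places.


Step 1: (gamma-1)/2 = 0.2
Step 2: M^2 = 0.6084
Step 3: 1 + 0.2 * 0.6084 = 1.12168
Step 4: T0 = 271.5 * 1.12168 = 304.54 K

304.54


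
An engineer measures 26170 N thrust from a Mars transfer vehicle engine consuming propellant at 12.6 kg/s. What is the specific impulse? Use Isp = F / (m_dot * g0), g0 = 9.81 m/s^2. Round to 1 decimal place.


Step 1: m_dot * g0 = 12.6 * 9.81 = 123.61
Step 2: Isp = 26170 / 123.61 = 211.7 s

211.7


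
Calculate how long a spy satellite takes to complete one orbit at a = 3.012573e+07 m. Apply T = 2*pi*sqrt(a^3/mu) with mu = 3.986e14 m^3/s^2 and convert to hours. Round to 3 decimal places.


Step 1: a^3 / mu = 2.734090e+22 / 3.986e14 = 6.859231e+07
Step 2: sqrt(6.859231e+07) = 8282.0476 s
Step 3: T = 2*pi * 8282.0476 = 52037.64 s
Step 4: T in hours = 52037.64 / 3600 = 14.455 hours

14.455


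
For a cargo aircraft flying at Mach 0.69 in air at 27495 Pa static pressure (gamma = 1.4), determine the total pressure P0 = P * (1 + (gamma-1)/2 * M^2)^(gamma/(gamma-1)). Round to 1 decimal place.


Step 1: (gamma-1)/2 * M^2 = 0.2 * 0.4761 = 0.09522
Step 2: 1 + 0.09522 = 1.09522
Step 3: Exponent gamma/(gamma-1) = 3.5
Step 4: P0 = 27495 * 1.09522^3.5 = 37801.5 Pa

37801.5


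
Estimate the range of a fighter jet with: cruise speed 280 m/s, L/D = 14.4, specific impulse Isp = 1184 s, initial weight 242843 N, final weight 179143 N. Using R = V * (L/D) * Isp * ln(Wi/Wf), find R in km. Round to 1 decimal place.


Step 1: Coefficient = V * (L/D) * Isp = 280 * 14.4 * 1184 = 4773888.0 m
Step 2: Wi/Wf = 242843 / 179143 = 1.355582
Step 3: ln(1.355582) = 0.304231
Step 4: R = 4773888.0 * 0.304231 = 1452363.6 m = 1452.4 km

1452.4


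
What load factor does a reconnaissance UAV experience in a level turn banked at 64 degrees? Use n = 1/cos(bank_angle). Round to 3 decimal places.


Step 1: Convert 64 degrees to radians = 1.117011
Step 2: cos(64 deg) = 0.438371
Step 3: n = 1 / 0.438371 = 2.281

2.281


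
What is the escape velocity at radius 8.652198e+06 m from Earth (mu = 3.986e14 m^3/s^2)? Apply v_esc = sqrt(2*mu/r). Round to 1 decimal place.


Step 1: 2*mu/r = 2 * 3.986e14 / 8.652198e+06 = 92138436.9613
Step 2: v_esc = sqrt(92138436.9613) = 9598.9 m/s

9598.9


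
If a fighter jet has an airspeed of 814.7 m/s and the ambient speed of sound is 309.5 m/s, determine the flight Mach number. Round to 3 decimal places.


Step 1: M = V / a = 814.7 / 309.5
Step 2: M = 2.632

2.632


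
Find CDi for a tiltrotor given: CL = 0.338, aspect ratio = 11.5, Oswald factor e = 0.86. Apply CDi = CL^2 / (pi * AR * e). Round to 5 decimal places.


Step 1: CL^2 = 0.338^2 = 0.114244
Step 2: pi * AR * e = 3.14159 * 11.5 * 0.86 = 31.070351
Step 3: CDi = 0.114244 / 31.070351 = 0.00368

0.00368


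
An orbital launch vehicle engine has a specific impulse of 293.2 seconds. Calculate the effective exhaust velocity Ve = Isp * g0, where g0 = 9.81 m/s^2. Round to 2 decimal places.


Step 1: Ve = Isp * g0 = 293.2 * 9.81
Step 2: Ve = 2876.29 m/s

2876.29


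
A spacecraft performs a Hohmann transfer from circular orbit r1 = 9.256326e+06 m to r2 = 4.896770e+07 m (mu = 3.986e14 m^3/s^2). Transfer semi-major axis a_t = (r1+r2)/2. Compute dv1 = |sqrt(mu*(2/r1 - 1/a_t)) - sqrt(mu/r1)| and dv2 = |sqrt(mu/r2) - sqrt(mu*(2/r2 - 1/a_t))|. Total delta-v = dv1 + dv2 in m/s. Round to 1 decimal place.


Step 1: Transfer semi-major axis a_t = (9.256326e+06 + 4.896770e+07) / 2 = 2.911201e+07 m
Step 2: v1 (circular at r1) = sqrt(mu/r1) = 6562.2 m/s
Step 3: v_t1 = sqrt(mu*(2/r1 - 1/a_t)) = 8510.75 m/s
Step 4: dv1 = |8510.75 - 6562.2| = 1948.56 m/s
Step 5: v2 (circular at r2) = 2853.08 m/s, v_t2 = 1608.78 m/s
Step 6: dv2 = |2853.08 - 1608.78| = 1244.3 m/s
Step 7: Total delta-v = 1948.56 + 1244.3 = 3192.9 m/s

3192.9


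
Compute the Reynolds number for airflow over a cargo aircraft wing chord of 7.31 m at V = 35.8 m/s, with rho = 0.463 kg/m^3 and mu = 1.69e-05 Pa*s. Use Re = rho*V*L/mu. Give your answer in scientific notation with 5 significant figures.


Step 1: Numerator = rho * V * L = 0.463 * 35.8 * 7.31 = 121.166174
Step 2: Re = 121.166174 / 1.69e-05
Step 3: Re = 7.1696e+06

7.1696e+06
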